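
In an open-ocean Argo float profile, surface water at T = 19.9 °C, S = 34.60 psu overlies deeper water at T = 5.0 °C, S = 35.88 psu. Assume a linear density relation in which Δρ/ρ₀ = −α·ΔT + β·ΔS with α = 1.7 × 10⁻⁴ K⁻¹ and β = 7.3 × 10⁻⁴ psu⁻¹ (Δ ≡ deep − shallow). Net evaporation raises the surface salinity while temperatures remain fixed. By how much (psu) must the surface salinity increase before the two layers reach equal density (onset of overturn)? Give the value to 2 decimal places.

Neutral buoyancy requires −α(T_deep − T_surf) + β(S_deep − S_surf′) = 0.
S_surf′ = S_deep − (α/β)·ΔT = 35.88 − (1.7 × 10⁻⁴/7.3 × 10⁻⁴)·(-14.9) = 39.3499 psu.
Increase required: 39.3499 − 34.60 = 4.7499 psu.

4.75 psu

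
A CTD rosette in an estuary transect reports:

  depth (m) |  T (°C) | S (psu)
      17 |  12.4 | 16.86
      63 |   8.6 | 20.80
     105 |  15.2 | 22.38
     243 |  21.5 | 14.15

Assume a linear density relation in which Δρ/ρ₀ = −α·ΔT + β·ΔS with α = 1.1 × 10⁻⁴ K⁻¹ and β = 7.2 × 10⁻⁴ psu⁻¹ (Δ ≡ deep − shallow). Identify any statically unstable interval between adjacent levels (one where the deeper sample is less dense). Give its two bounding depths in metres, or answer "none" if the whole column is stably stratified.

Evaluate Δρ/ρ₀ = −αΔT + βΔS across each adjacent pair:
  17–63 m: −αΔT+βΔS = −(1.1 × 10⁻⁴)(-3.8)+(7.2 × 10⁻⁴)(+3.94) = 3.3 × 10⁻³ → stable
  63–105 m: −αΔT+βΔS = −(1.1 × 10⁻⁴)(+6.6)+(7.2 × 10⁻⁴)(+1.58) = 4.1 × 10⁻⁴ → stable
  105–243 m: −αΔT+βΔS = −(1.1 × 10⁻⁴)(+6.3)+(7.2 × 10⁻⁴)(-8.23) = -6.6 × 10⁻³ → UNSTABLE
The 105–243 m interval has Δρ < 0: lighter water underlies denser water.

105–243 m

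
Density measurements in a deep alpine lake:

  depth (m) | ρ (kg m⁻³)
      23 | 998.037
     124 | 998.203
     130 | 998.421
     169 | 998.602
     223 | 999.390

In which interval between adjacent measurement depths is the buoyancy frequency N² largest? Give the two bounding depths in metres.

Compute the density gradient over each adjacent pair:
  23–124 m: Δρ/Δz = 0.166/101 = 1.6 × 10⁻³ kg m⁻⁴
  124–130 m: Δρ/Δz = 0.218/6 = 0.036 kg m⁻⁴
  130–169 m: Δρ/Δz = 0.181/39 = 4.6 × 10⁻³ kg m⁻⁴
  169–223 m: Δρ/Δz = 0.788/54 = 0.015 kg m⁻⁴
The largest gradient is in the 124–130 m interval — the pycnocline.

124–130 m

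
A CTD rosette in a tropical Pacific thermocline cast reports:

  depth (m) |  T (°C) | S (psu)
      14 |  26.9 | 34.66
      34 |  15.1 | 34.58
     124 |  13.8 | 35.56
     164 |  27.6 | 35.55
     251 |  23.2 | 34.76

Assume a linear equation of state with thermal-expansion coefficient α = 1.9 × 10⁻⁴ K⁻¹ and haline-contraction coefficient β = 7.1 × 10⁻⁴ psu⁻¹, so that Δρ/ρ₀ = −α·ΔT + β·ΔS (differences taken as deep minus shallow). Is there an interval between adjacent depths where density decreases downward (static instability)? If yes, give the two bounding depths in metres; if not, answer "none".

Evaluate Δρ/ρ₀ = −αΔT + βΔS across each adjacent pair:
  14–34 m: −αΔT+βΔS = −(1.9 × 10⁻⁴)(-11.8)+(7.1 × 10⁻⁴)(-0.08) = 2.2 × 10⁻³ → stable
  34–124 m: −αΔT+βΔS = −(1.9 × 10⁻⁴)(-1.3)+(7.1 × 10⁻⁴)(+0.98) = 9.4 × 10⁻⁴ → stable
  124–164 m: −αΔT+βΔS = −(1.9 × 10⁻⁴)(+13.8)+(7.1 × 10⁻⁴)(-0.01) = -2.6 × 10⁻³ → UNSTABLE
  164–251 m: −αΔT+βΔS = −(1.9 × 10⁻⁴)(-4.4)+(7.1 × 10⁻⁴)(-0.79) = 2.8 × 10⁻⁴ → stable
The 124–164 m interval has Δρ < 0: lighter water underlies denser water.

124–164 m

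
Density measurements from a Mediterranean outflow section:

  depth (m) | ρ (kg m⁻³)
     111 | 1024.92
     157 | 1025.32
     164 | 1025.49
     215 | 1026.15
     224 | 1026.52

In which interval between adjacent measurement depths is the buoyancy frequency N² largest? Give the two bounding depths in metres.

215–224 m

Compute the density gradient over each adjacent pair:
  111–157 m: Δρ/Δz = 0.40/46 = 8.7 × 10⁻³ kg m⁻⁴
  157–164 m: Δρ/Δz = 0.17/7 = 0.024 kg m⁻⁴
  164–215 m: Δρ/Δz = 0.66/51 = 0.013 kg m⁻⁴
  215–224 m: Δρ/Δz = 0.37/9 = 0.041 kg m⁻⁴
The largest gradient is in the 215–224 m interval — the pycnocline.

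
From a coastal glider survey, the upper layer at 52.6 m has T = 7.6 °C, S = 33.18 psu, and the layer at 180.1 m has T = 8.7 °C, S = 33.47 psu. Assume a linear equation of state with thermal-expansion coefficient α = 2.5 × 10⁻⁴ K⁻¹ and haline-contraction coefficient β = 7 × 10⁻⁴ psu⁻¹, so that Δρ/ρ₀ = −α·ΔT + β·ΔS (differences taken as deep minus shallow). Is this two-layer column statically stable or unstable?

ΔT = 8.7 − 7.6 = +1.1 K and ΔS = 33.47 − 33.18 = +0.29 psu (deep − shallow).
−αΔT = -2.75 × 10⁻⁴; βΔS = 2.03 × 10⁻⁴; sum Δρ/ρ₀ = -7.20 × 10⁻⁵.
Δρ/ρ₀ < 0, so Δρ < 0: deeper water is lighter → statically unstable; the column would overturn.

unstable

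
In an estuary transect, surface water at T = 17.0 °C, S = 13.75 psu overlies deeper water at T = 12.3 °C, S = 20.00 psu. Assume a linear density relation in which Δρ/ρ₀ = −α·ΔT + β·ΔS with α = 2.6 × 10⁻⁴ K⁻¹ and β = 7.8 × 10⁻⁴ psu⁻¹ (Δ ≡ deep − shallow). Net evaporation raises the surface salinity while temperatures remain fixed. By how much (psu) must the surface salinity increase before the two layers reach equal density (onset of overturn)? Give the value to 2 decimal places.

7.82 psu

Neutral buoyancy requires −α(T_deep − T_surf) + β(S_deep − S_surf′) = 0.
S_surf′ = S_deep − (α/β)·ΔT = 20.00 − (2.6 × 10⁻⁴/7.8 × 10⁻⁴)·(-4.7) = 21.5667 psu.
Increase required: 21.5667 − 13.75 = 7.8167 psu.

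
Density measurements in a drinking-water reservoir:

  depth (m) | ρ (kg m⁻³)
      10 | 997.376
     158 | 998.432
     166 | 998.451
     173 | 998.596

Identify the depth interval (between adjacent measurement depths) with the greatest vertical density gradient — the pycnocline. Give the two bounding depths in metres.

Compute the density gradient over each adjacent pair:
  10–158 m: Δρ/Δz = 1.056/148 = 7.1 × 10⁻³ kg m⁻⁴
  158–166 m: Δρ/Δz = 0.019/8 = 2.4 × 10⁻³ kg m⁻⁴
  166–173 m: Δρ/Δz = 0.145/7 = 0.021 kg m⁻⁴
The largest gradient is in the 166–173 m interval — the pycnocline.

166–173 m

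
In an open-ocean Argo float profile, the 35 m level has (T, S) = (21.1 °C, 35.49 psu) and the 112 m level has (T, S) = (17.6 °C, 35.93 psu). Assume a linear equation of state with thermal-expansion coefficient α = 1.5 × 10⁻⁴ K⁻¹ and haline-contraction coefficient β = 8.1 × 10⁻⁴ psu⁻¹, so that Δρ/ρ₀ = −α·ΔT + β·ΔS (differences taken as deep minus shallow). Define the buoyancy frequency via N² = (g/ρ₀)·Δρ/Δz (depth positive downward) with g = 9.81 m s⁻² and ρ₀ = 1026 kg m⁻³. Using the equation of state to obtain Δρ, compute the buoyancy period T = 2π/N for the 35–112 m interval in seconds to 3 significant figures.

593 s

ΔT = -3.5 K, ΔS = +0.44 psu (deep − shallow).
Δρ/ρ₀ = −αΔT + βΔS = 5.25 × 10⁻⁴ + 3.564 × 10⁻⁴ = 8.814 × 10⁻⁴, so Δρ ≈ 0.9043 kg m⁻³.
N² = (g/ρ₀)·Δρ/Δz = g·(Δρ/ρ₀)/Δz = 9.81 × 8.814 × 10⁻⁴ / 77 = 1.1229 × 10⁻⁴ s⁻².
N = √(1.1229 × 10⁻⁴) = 0.010597 rad s⁻¹ → T = 2π/N = 592.92 s ≈ 593 s.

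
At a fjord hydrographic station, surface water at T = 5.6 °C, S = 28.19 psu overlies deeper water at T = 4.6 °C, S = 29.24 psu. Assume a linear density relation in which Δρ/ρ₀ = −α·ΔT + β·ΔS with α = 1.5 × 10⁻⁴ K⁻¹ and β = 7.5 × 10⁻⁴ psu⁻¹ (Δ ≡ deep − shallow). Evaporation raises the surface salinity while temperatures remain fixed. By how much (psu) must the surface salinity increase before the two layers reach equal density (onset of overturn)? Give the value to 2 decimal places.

1.25 psu

Neutral buoyancy requires −α(T_deep − T_surf) + β(S_deep − S_surf′) = 0.
S_surf′ = S_deep − (α/β)·ΔT = 29.24 − (1.5 × 10⁻⁴/7.5 × 10⁻⁴)·(-1.0) = 29.4400 psu.
Increase required: 29.4400 − 28.19 = 1.2500 psu.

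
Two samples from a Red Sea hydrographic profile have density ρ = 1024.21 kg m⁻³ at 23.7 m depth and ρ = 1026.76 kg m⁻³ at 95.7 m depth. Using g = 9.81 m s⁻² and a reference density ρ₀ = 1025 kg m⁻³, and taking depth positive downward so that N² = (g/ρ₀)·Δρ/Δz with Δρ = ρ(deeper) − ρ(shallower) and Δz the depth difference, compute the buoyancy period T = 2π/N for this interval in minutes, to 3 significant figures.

5.69 min

Δρ = 1026.76 − 1024.21 = 2.55 kg m⁻³ over Δz = 95.7 − 23.7 = 72 m.
N² = (9.81/1025) × (2.55/72) = 3.3896 × 10⁻⁴ s⁻².
N = √(3.3896 × 10⁻⁴) = 0.018411 rad s⁻¹, so T = 2π/N = 341.27 s = 5.6878 min ≈ 5.69 min.
N² > 0, so the interval is statically stable.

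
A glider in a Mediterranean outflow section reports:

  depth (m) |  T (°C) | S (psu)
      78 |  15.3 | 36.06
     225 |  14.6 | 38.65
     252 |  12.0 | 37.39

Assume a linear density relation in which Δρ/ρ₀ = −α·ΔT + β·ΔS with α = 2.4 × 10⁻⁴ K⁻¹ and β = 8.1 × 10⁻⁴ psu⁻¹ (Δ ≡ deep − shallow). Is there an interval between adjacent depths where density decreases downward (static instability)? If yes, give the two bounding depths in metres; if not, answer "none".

Evaluate Δρ/ρ₀ = −αΔT + βΔS across each adjacent pair:
  78–225 m: −αΔT+βΔS = −(2.4 × 10⁻⁴)(-0.7)+(8.1 × 10⁻⁴)(+2.59) = 2.3 × 10⁻³ → stable
  225–252 m: −αΔT+βΔS = −(2.4 × 10⁻⁴)(-2.6)+(8.1 × 10⁻⁴)(-1.26) = -4.0 × 10⁻⁴ → UNSTABLE
The 225–252 m interval has Δρ < 0: lighter water underlies denser water.

225–252 m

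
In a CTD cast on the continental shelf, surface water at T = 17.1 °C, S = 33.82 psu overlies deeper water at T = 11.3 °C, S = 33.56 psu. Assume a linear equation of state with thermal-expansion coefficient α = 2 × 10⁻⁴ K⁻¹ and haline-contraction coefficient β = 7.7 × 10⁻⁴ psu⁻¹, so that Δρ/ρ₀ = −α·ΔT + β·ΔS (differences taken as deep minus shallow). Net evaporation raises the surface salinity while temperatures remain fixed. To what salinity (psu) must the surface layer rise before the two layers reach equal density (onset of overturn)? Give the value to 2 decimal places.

Neutral buoyancy requires −α(T_deep − T_surf) + β(S_deep − S_surf′) = 0.
S_surf′ = S_deep − (α/β)·ΔT = 33.56 − (2 × 10⁻⁴/7.7 × 10⁻⁴)·(-5.8) = 35.0665 psu.
Increase required: 35.0665 − 33.82 = 1.2465 psu.

35.07 psu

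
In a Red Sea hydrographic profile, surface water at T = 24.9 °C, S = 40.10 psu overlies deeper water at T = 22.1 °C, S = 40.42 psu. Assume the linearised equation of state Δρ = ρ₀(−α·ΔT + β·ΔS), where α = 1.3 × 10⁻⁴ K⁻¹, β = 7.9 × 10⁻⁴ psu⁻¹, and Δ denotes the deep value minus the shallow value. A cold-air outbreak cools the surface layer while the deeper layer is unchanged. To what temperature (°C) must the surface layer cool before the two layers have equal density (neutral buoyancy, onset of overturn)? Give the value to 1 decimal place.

20.2 °C

Neutral buoyancy requires Δρ = 0, i.e. −α(T_deep − T_surf′) + β(S_deep − S_surf) = 0.
T_surf′ = T_deep − (β/α)·ΔS = 22.1 − (7.9 × 10⁻⁴/1.3 × 10⁻⁴)·(+0.32) = 20.155 °C.
Cooling required: 24.9 − (20.155) = 4.745 °C.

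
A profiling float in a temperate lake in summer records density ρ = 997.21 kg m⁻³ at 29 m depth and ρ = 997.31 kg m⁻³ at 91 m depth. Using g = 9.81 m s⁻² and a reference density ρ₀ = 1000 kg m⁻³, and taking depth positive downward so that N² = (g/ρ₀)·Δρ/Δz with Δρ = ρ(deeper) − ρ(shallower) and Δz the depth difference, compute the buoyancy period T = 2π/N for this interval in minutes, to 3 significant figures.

Δρ = 997.31 − 997.21 = 0.10 kg m⁻³ over Δz = 91 − 29 = 62 m.
N² = (9.81/1000) × (0.10/62) = 1.5823 × 10⁻⁵ s⁻².
N = √(1.5823 × 10⁻⁵) = 3.9778 × 10⁻³ rad s⁻¹, so T = 2π/N = 1.5796 × 10³ s = 26.327 min ≈ 26.3 min.

26.3 min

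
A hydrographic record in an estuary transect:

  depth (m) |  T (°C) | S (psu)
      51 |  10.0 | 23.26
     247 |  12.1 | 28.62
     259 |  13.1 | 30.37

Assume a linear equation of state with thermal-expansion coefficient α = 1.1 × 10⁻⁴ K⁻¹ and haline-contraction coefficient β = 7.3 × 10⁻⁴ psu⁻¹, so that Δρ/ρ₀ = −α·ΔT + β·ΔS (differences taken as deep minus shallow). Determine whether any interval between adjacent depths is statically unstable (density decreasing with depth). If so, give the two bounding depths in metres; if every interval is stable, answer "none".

Evaluate Δρ/ρ₀ = −αΔT + βΔS across each adjacent pair:
  51–247 m: −αΔT+βΔS = −(1.1 × 10⁻⁴)(+2.1)+(7.3 × 10⁻⁴)(+5.36) = 3.7 × 10⁻³ → stable
  247–259 m: −αΔT+βΔS = −(1.1 × 10⁻⁴)(+1.0)+(7.3 × 10⁻⁴)(+1.75) = 1.2 × 10⁻³ → stable
Every interval has Δρ > 0: the column is stably stratified throughout.

none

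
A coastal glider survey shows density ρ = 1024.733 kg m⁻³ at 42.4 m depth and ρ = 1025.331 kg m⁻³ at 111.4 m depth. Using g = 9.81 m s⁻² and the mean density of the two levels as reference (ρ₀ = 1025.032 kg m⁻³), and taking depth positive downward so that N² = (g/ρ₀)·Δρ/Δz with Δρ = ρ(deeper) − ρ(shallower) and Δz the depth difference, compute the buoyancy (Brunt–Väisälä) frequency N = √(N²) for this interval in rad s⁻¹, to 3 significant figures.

Δρ = 1025.331 − 1024.733 = 0.598 kg m⁻³ over Δz = 111.4 − 42.4 = 69 m.
N² = (9.81/1025.032) × (0.598/69) = 8.2944 × 10⁻⁵ s⁻².
N = √(8.2944 × 10⁻⁵) = 9.1074 × 10⁻³ rad s⁻¹ ≈ 9.11 × 10⁻³ rad s⁻¹.
N² > 0, so the interval is statically stable.

9.11 × 10⁻³ rad s⁻¹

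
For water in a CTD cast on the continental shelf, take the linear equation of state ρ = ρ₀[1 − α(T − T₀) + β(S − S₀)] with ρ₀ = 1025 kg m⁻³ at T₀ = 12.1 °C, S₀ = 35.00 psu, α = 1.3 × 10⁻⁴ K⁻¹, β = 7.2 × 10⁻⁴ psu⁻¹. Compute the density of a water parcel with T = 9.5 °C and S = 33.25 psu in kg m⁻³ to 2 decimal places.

1024.05 kg m⁻³

T − T₀ = -2.6 K, S − S₀ = -1.75 psu.
Bracket = 1 − α·(-2.6) + β·(-1.75) = 1 + (-9.22 × 10⁻⁴) = 0.9990780.
ρ = 1025 × 0.9990780 = 1024.05 kg m⁻³.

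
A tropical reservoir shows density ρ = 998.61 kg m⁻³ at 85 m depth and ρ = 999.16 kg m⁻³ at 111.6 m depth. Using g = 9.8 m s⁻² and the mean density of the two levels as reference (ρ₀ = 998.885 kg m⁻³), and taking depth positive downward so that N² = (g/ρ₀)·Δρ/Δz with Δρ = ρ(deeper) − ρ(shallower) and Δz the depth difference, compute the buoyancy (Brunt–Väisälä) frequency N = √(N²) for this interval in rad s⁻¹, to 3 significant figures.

0.0142 rad s⁻¹

Δρ = 999.16 − 998.61 = 0.55 kg m⁻³ over Δz = 111.6 − 85 = 26.6 m.
N² = (9.8/998.885) × (0.55/26.6) = 2.0286 × 10⁻⁴ s⁻².
N = √(2.0286 × 10⁻⁴) = 0.014243 rad s⁻¹ ≈ 0.0142 rad s⁻¹.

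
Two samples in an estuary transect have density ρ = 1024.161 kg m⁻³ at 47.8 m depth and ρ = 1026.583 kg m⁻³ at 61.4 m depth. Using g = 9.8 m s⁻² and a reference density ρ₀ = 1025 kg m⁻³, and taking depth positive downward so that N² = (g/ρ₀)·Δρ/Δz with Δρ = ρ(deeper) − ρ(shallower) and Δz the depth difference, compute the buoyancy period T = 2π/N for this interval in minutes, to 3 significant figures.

2.54 min

Δρ = 1026.583 − 1024.161 = 2.422 kg m⁻³ over Δz = 61.4 − 47.8 = 13.6 m.
N² = (9.8/1025) × (2.422/13.6) = 1.7027 × 10⁻³ s⁻².
N = √(1.7027 × 10⁻³) = 0.041264 rad s⁻¹, so T = 2π/N = 152.27 s = 2.5378 min ≈ 2.54 min.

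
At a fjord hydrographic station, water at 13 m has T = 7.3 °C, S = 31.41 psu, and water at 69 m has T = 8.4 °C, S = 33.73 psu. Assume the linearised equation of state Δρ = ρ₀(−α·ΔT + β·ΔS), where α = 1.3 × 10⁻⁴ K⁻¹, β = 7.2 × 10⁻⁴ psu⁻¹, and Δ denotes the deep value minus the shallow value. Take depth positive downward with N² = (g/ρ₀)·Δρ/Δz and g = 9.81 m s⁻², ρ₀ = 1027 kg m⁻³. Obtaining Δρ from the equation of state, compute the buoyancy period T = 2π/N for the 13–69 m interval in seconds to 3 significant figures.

ΔT = +1.1 K, ΔS = +2.32 psu (deep − shallow).
Δρ/ρ₀ = −αΔT + βΔS = -1.43 × 10⁻⁴ + 1.6704 × 10⁻³ = 1.5274 × 10⁻³, so Δρ ≈ 1.569 kg m⁻³.
N² = (g/ρ₀)·Δρ/Δz = g·(Δρ/ρ₀)/Δz = 9.81 × 1.5274 × 10⁻³ / 56 = 2.6757 × 10⁻⁴ s⁻².
N = √(2.6757 × 10⁻⁴) = 0.016358 rad s⁻¹ → T = 2π/N = 384.10 s ≈ 384 s.

384 s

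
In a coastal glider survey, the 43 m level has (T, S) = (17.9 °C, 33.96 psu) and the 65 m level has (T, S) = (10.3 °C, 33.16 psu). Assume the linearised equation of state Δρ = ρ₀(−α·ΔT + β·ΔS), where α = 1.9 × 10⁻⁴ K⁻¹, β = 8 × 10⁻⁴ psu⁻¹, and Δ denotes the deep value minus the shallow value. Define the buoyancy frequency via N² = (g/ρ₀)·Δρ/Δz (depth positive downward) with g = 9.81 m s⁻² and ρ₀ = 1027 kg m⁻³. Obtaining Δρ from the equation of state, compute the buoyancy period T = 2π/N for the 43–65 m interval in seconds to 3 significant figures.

ΔT = -7.6 K, ΔS = -0.80 psu (deep − shallow).
Δρ/ρ₀ = −αΔT + βΔS = 1.444 × 10⁻³ − 6.40 × 10⁻⁴ = 8.04 × 10⁻⁴, so Δρ ≈ 0.8257 kg m⁻³.
N² = (g/ρ₀)·Δρ/Δz = g·(Δρ/ρ₀)/Δz = 9.81 × 8.04 × 10⁻⁴ / 22 = 3.5851 × 10⁻⁴ s⁻².
N = √(3.5851 × 10⁻⁴) = 0.018934 rad s⁻¹ → T = 2π/N = 331.85 s ≈ 332 s.

332 s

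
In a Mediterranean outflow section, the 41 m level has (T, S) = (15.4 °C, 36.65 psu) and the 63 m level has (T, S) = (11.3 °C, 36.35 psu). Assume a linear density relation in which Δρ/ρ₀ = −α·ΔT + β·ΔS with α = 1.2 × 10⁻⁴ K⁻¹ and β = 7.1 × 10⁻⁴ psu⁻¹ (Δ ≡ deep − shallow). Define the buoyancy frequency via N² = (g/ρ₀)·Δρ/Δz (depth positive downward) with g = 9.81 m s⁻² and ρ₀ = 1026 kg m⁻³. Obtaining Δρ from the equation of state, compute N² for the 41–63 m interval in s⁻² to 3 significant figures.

ΔT = -4.1 K, ΔS = -0.30 psu (deep − shallow).
Δρ/ρ₀ = −αΔT + βΔS = 4.92 × 10⁻⁴ − 2.13 × 10⁻⁴ = 2.79 × 10⁻⁴, so Δρ ≈ 0.2863 kg m⁻³.
N² = (g/ρ₀)·Δρ/Δz = g·(Δρ/ρ₀)/Δz = 9.81 × 2.79 × 10⁻⁴ / 22 = 1.2441 × 10⁻⁴ s⁻² ≈ 1.24 × 10⁻⁴ s⁻².

1.24 × 10⁻⁴ s⁻²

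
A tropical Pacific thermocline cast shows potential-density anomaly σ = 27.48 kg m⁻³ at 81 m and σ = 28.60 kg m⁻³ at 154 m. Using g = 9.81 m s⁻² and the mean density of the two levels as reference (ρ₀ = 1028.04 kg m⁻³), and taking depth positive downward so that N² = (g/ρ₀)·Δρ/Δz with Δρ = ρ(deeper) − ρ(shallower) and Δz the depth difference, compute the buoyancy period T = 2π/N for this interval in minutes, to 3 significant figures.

Δρ = 1028.60 − 1027.48 = 1.12 kg m⁻³ over Δz = 154 − 81 = 73 m.
N² = (9.81/1028.04) × (1.12/73) = 1.4640 × 10⁻⁴ s⁻².
N = √(1.4640 × 10⁻⁴) = 0.012100 rad s⁻¹, so T = 2π/N = 519.27 s = 8.6545 min ≈ 8.65 min.
Since Δρ > 0 the layer is stably stratified.

8.65 min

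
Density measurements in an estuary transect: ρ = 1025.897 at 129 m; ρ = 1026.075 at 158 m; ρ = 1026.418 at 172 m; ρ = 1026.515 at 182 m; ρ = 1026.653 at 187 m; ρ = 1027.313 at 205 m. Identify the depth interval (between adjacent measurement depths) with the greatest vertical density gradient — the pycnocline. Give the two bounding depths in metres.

Compute the density gradient over each adjacent pair:
  129–158 m: Δρ/Δz = 0.178/29 = 6.1 × 10⁻³ kg m⁻⁴
  158–172 m: Δρ/Δz = 0.343/14 = 0.025 kg m⁻⁴
  172–182 m: Δρ/Δz = 0.097/10 = 9.7 × 10⁻³ kg m⁻⁴
  182–187 m: Δρ/Δz = 0.138/5 = 0.028 kg m⁻⁴
  187–205 m: Δρ/Δz = 0.660/18 = 0.037 kg m⁻⁴
The largest gradient is in the 187–205 m interval — the pycnocline.

187–205 m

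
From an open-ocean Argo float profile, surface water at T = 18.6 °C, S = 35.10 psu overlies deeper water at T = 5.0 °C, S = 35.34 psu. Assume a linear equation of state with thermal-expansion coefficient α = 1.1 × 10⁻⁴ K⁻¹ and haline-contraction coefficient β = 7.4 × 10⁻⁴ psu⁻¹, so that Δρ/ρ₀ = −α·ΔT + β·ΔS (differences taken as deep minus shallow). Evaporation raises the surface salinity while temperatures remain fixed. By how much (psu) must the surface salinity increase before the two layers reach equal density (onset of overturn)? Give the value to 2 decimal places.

2.26 psu

Neutral buoyancy requires −α(T_deep − T_surf) + β(S_deep − S_surf′) = 0.
S_surf′ = S_deep − (α/β)·ΔT = 35.34 − (1.1 × 10⁻⁴/7.4 × 10⁻⁴)·(-13.6) = 37.3616 psu.
Increase required: 37.3616 − 35.10 = 2.2616 psu.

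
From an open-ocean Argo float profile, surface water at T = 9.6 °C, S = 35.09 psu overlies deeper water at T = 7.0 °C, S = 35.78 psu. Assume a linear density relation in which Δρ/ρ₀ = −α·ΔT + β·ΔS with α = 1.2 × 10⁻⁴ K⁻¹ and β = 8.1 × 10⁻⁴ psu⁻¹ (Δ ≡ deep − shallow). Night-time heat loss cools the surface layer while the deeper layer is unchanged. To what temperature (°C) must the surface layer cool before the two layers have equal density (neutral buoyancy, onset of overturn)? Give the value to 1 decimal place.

Neutral buoyancy requires Δρ = 0, i.e. −α(T_deep − T_surf′) + β(S_deep − S_surf) = 0.
T_surf′ = T_deep − (β/α)·ΔS = 7.0 − (8.1 × 10⁻⁴/1.2 × 10⁻⁴)·(+0.69) = 2.343 °C.
Cooling required: 9.6 − (2.343) = 7.257 °C.

2.3 °C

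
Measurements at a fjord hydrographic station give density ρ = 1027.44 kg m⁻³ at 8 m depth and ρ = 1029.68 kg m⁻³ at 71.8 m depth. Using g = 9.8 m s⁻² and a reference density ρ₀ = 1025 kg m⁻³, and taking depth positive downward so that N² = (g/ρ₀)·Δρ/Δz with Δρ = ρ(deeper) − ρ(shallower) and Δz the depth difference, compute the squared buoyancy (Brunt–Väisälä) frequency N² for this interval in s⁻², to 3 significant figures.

3.36 × 10⁻⁴ s⁻²

Δρ = 1029.68 − 1027.44 = 2.24 kg m⁻³ over Δz = 71.8 − 8 = 63.8 m.
N² = (9.8/1025) × (2.24/63.8) = 3.3568 × 10⁻⁴ s⁻² ≈ 3.36 × 10⁻⁴ s⁻².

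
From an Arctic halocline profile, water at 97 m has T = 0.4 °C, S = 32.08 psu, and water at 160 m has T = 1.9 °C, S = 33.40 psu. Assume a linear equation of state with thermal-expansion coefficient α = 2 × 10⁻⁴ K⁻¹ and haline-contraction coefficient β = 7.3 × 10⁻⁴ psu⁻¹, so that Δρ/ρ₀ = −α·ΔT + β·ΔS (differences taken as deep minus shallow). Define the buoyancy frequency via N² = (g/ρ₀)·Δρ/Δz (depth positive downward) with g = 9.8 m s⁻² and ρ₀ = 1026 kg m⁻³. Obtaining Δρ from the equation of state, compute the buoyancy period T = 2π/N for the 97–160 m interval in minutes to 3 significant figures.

ΔT = +1.5 K, ΔS = +1.32 psu (deep − shallow).
Δρ/ρ₀ = −αΔT + βΔS = -3.00 × 10⁻⁴ + 9.636 × 10⁻⁴ = 6.636 × 10⁻⁴, so Δρ ≈ 0.6809 kg m⁻³.
N² = (g/ρ₀)·Δρ/Δz = g·(Δρ/ρ₀)/Δz = 9.8 × 6.636 × 10⁻⁴ / 63 = 1.0323 × 10⁻⁴ s⁻².
N = √(1.0323 × 10⁻⁴) = 0.010160 rad s⁻¹ → T = 2π/N = 618.42 s = 10.307 min ≈ 10.3 min.

10.3 min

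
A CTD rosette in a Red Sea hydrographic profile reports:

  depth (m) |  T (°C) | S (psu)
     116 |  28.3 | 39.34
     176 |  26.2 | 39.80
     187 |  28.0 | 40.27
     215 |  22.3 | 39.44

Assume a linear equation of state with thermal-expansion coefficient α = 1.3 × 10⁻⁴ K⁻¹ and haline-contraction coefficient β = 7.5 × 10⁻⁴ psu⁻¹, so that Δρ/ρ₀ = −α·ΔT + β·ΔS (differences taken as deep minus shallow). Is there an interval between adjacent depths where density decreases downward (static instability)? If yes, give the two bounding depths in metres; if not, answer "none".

Evaluate Δρ/ρ₀ = −αΔT + βΔS across each adjacent pair:
  116–176 m: −αΔT+βΔS = −(1.3 × 10⁻⁴)(-2.1)+(7.5 × 10⁻⁴)(+0.46) = 6.2 × 10⁻⁴ → stable
  176–187 m: −αΔT+βΔS = −(1.3 × 10⁻⁴)(+1.8)+(7.5 × 10⁻⁴)(+0.47) = 1.2 × 10⁻⁴ → stable
  187–215 m: −αΔT+βΔS = −(1.3 × 10⁻⁴)(-5.7)+(7.5 × 10⁻⁴)(-0.83) = 1.2 × 10⁻⁴ → stable
Every interval has Δρ > 0: the column is stably stratified throughout.

none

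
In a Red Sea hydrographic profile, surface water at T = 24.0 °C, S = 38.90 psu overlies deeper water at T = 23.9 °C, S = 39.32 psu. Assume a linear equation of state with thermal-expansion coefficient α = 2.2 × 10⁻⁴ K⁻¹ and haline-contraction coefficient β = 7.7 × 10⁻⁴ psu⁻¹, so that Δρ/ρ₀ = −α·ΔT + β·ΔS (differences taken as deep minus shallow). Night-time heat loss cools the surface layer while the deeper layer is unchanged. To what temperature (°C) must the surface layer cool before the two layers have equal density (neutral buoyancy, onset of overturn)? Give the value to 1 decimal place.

Neutral buoyancy requires Δρ = 0, i.e. −α(T_deep − T_surf′) + β(S_deep − S_surf) = 0.
T_surf′ = T_deep − (β/α)·ΔS = 23.9 − (7.7 × 10⁻⁴/2.2 × 10⁻⁴)·(+0.42) = 22.430 °C.
Cooling required: 24.0 − (22.430) = 1.570 °C.

22.4 °C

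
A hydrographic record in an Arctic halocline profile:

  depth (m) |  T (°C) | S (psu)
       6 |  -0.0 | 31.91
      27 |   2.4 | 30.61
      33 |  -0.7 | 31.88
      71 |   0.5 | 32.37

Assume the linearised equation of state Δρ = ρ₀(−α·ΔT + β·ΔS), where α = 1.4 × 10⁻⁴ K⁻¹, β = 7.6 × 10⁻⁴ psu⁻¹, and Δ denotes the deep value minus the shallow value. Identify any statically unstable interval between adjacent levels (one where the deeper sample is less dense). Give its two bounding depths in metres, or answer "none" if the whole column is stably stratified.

6–27 m

Evaluate Δρ/ρ₀ = −αΔT + βΔS across each adjacent pair:
  6–27 m: −αΔT+βΔS = −(1.4 × 10⁻⁴)(+2.4)+(7.6 × 10⁻⁴)(-1.30) = -1.3 × 10⁻³ → UNSTABLE
  27–33 m: −αΔT+βΔS = −(1.4 × 10⁻⁴)(-3.1)+(7.6 × 10⁻⁴)(+1.27) = 1.4 × 10⁻³ → stable
  33–71 m: −αΔT+βΔS = −(1.4 × 10⁻⁴)(+1.2)+(7.6 × 10⁻⁴)(+0.49) = 2.0 × 10⁻⁴ → stable
The 6–27 m interval has Δρ < 0: lighter water underlies denser water.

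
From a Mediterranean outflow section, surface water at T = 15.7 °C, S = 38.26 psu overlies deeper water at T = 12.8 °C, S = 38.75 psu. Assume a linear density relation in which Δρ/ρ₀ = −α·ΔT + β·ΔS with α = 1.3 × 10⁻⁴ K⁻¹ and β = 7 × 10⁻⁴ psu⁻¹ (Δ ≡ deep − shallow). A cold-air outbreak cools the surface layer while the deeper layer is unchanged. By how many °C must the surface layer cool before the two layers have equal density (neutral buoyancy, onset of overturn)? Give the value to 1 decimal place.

Neutral buoyancy requires Δρ = 0, i.e. −α(T_deep − T_surf′) + β(S_deep − S_surf) = 0.
T_surf′ = T_deep − (β/α)·ΔS = 12.8 − (7 × 10⁻⁴/1.3 × 10⁻⁴)·(+0.49) = 10.162 °C.
Cooling required: 15.7 − (10.162) = 5.538 °C.

5.5 °C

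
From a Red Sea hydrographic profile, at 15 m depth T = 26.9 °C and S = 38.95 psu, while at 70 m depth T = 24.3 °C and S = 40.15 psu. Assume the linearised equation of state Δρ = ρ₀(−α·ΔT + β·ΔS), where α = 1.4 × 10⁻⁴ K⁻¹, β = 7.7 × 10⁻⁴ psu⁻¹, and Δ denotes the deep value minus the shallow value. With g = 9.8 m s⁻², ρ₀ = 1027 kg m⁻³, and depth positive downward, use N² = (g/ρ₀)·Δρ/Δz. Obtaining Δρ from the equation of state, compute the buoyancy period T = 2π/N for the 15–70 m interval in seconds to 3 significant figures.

ΔT = -2.6 K, ΔS = +1.20 psu (deep − shallow).
Δρ/ρ₀ = −αΔT + βΔS = 3.64 × 10⁻⁴ + 9.24 × 10⁻⁴ = 1.288 × 10⁻³, so Δρ ≈ 1.323 kg m⁻³.
N² = (g/ρ₀)·Δρ/Δz = g·(Δρ/ρ₀)/Δz = 9.8 × 1.288 × 10⁻³ / 55 = 2.2950 × 10⁻⁴ s⁻².
N = √(2.2950 × 10⁻⁴) = 0.015149 rad s⁻¹ → T = 2π/N = 414.76 s ≈ 415 s.

415 s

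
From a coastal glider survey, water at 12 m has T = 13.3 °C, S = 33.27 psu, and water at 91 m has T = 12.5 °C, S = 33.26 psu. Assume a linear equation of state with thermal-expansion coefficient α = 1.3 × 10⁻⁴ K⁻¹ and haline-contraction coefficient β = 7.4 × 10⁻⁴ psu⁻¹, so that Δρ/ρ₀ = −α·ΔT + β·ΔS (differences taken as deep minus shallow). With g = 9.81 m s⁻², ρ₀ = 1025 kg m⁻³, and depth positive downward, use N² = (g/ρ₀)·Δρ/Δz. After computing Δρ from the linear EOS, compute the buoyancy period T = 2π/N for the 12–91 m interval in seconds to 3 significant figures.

ΔT = -0.8 K, ΔS = -0.01 psu (deep − shallow).
Δρ/ρ₀ = −αΔT + βΔS = 1.04 × 10⁻⁴ − 7.40 × 10⁻⁶ = 9.66 × 10⁻⁵, so Δρ ≈ 0.09901 kg m⁻³.
N² = (g/ρ₀)·Δρ/Δz = g·(Δρ/ρ₀)/Δz = 9.81 × 9.66 × 10⁻⁵ / 79 = 1.1996 × 10⁻⁵ s⁻².
N = √(1.1996 × 10⁻⁵) = 3.4635 × 10⁻³ rad s⁻¹ → T = 2π/N = 1.8141 × 10³ s ≈ 1.81 × 10³ s.

1.81 × 10³ s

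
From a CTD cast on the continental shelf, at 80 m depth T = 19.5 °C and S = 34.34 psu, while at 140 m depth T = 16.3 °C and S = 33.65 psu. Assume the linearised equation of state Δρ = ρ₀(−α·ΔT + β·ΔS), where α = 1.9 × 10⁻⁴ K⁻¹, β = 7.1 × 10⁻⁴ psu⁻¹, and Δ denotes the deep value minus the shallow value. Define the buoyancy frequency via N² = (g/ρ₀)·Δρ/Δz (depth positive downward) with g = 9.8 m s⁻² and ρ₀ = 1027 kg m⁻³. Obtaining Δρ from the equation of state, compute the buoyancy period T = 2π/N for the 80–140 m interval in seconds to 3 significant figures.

ΔT = -3.2 K, ΔS = -0.69 psu (deep − shallow).
Δρ/ρ₀ = −αΔT + βΔS = 6.08 × 10⁻⁴ − 4.899 × 10⁻⁴ = 1.181 × 10⁻⁴, so Δρ ≈ 0.1213 kg m⁻³.
N² = (g/ρ₀)·Δρ/Δz = g·(Δρ/ρ₀)/Δz = 9.8 × 1.181 × 10⁻⁴ / 60 = 1.9290 × 10⁻⁵ s⁻².
N = √(1.9290 × 10⁻⁵) = 4.3920 × 10⁻³ rad s⁻¹ → T = 2π/N = 1.4306 × 10³ s ≈ 1.43 × 10³ s.

1.43 × 10³ s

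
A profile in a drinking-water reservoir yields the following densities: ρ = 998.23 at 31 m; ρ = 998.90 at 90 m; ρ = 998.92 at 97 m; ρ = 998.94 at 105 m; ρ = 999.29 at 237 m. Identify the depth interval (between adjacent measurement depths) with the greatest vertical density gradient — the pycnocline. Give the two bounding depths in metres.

Compute the density gradient over each adjacent pair:
  31–90 m: Δρ/Δz = 0.67/59 = 0.011 kg m⁻⁴
  90–97 m: Δρ/Δz = 0.02/7 = 2.9 × 10⁻³ kg m⁻⁴
  97–105 m: Δρ/Δz = 0.02/8 = 2.5 × 10⁻³ kg m⁻⁴
  105–237 m: Δρ/Δz = 0.35/132 = 2.7 × 10⁻³ kg m⁻⁴
The largest gradient is in the 31–90 m interval — the pycnocline.

31–90 m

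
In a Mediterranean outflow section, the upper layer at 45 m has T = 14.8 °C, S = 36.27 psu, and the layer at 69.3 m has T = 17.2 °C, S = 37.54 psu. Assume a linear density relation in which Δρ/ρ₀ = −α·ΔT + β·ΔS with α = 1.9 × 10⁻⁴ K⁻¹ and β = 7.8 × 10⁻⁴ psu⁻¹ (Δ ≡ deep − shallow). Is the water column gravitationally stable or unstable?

stable

ΔT = 17.2 − 14.8 = +2.4 K and ΔS = 37.54 − 36.27 = +1.27 psu (deep − shallow).
−αΔT = -4.56 × 10⁻⁴; βΔS = 9.906 × 10⁻⁴; sum Δρ/ρ₀ = 5.346 × 10⁻⁴.
Δρ/ρ₀ > 0, so Δρ > 0: deeper water is denser → statically stable.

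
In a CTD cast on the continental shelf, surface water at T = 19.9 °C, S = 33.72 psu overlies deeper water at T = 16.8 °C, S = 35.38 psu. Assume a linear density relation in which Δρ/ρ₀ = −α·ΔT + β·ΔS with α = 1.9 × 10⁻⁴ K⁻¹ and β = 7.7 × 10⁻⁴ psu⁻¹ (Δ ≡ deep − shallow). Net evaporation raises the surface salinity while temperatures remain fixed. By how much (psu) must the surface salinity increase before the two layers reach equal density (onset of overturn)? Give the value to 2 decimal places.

Neutral buoyancy requires −α(T_deep − T_surf) + β(S_deep − S_surf′) = 0.
S_surf′ = S_deep − (α/β)·ΔT = 35.38 − (1.9 × 10⁻⁴/7.7 × 10⁻⁴)·(-3.1) = 36.1449 psu.
Increase required: 36.1449 − 33.72 = 2.4249 psu.

2.42 psu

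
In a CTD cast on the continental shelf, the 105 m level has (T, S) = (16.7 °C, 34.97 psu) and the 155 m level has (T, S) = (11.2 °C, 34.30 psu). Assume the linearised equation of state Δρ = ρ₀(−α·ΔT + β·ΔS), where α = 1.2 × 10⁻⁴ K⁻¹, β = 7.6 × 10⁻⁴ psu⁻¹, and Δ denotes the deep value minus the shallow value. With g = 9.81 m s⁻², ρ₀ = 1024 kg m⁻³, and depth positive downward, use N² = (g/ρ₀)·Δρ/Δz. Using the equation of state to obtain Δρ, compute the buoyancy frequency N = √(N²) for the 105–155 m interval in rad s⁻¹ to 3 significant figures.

5.44 × 10⁻³ rad s⁻¹

ΔT = -5.5 K, ΔS = -0.67 psu (deep − shallow).
Δρ/ρ₀ = −αΔT + βΔS = 6.60 × 10⁻⁴ − 5.092 × 10⁻⁴ = 1.508 × 10⁻⁴, so Δρ ≈ 0.1544 kg m⁻³.
N² = (g/ρ₀)·Δρ/Δz = g·(Δρ/ρ₀)/Δz = 9.81 × 1.508 × 10⁻⁴ / 50 = 2.9587 × 10⁻⁵ s⁻².
N = √(2.9587 × 10⁻⁵) = 5.4394 × 10⁻³ rad s⁻¹ ≈ 5.44 × 10⁻³ rad s⁻¹.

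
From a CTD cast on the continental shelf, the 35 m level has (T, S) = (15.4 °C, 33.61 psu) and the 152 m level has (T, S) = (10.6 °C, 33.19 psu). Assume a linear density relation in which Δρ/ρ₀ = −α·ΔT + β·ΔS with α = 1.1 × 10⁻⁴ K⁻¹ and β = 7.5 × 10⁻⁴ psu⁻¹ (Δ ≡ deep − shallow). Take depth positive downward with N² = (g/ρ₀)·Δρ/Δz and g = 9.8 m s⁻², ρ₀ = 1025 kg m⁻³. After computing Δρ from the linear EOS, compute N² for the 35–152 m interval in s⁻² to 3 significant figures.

ΔT = -4.8 K, ΔS = -0.42 psu (deep − shallow).
Δρ/ρ₀ = −αΔT + βΔS = 5.28 × 10⁻⁴ − 3.15 × 10⁻⁴ = 2.13 × 10⁻⁴, so Δρ ≈ 0.2183 kg m⁻³.
N² = (g/ρ₀)·Δρ/Δz = g·(Δρ/ρ₀)/Δz = 9.8 × 2.13 × 10⁻⁴ / 117 = 1.7841 × 10⁻⁵ s⁻² ≈ 1.78 × 10⁻⁵ s⁻².

1.78 × 10⁻⁵ s⁻²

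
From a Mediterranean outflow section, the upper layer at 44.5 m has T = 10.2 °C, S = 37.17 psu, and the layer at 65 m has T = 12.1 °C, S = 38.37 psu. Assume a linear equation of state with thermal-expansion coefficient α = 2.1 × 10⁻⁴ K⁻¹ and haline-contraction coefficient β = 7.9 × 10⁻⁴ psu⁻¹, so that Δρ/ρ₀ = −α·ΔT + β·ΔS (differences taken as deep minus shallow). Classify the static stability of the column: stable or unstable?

ΔT = 12.1 − 10.2 = +1.9 K and ΔS = 38.37 − 37.17 = +1.20 psu (deep − shallow).
−αΔT = -3.99 × 10⁻⁴; βΔS = 9.48 × 10⁻⁴; sum Δρ/ρ₀ = 5.49 × 10⁻⁴.
Δρ/ρ₀ > 0, so Δρ > 0: deeper water is denser → statically stable.

stable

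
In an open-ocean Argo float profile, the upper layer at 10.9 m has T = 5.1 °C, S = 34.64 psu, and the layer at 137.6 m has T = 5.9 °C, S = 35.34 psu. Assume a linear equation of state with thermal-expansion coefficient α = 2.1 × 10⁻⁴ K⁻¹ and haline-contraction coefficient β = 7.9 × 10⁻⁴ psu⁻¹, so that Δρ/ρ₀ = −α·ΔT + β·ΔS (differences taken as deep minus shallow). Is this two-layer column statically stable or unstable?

stable

ΔT = 5.9 − 5.1 = +0.8 K and ΔS = 35.34 − 34.64 = +0.70 psu (deep − shallow).
−αΔT = -1.68 × 10⁻⁴; βΔS = 5.53 × 10⁻⁴; sum Δρ/ρ₀ = 3.85 × 10⁻⁴.
Δρ/ρ₀ > 0, so Δρ > 0: deeper water is denser → statically stable.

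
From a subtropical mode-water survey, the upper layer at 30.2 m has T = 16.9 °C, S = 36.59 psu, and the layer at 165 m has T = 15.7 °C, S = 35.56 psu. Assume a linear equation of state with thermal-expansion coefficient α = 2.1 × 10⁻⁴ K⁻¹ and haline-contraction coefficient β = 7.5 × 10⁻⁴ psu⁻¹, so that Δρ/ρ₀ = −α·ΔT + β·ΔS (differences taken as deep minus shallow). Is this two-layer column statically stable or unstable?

unstable

ΔT = 15.7 − 16.9 = -1.2 K and ΔS = 35.56 − 36.59 = -1.03 psu (deep − shallow).
−αΔT = 2.52 × 10⁻⁴; βΔS = -7.725 × 10⁻⁴; sum Δρ/ρ₀ = -5.205 × 10⁻⁴.
Δρ/ρ₀ < 0, so Δρ < 0: deeper water is lighter → statically unstable; the column would overturn.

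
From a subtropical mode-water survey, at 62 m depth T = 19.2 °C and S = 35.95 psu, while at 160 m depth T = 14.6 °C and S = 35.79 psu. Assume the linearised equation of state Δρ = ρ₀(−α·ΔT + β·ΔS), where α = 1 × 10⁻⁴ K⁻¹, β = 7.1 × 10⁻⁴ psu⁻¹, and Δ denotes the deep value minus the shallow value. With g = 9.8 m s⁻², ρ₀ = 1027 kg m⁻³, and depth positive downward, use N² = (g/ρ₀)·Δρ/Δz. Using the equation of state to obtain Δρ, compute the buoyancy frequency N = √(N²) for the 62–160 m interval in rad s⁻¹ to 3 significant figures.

ΔT = -4.6 K, ΔS = -0.16 psu (deep − shallow).
Δρ/ρ₀ = −αΔT + βΔS = 4.60 × 10⁻⁴ − 1.136 × 10⁻⁴ = 3.464 × 10⁻⁴, so Δρ ≈ 0.3558 kg m⁻³.
N² = (g/ρ₀)·Δρ/Δz = g·(Δρ/ρ₀)/Δz = 9.8 × 3.464 × 10⁻⁴ / 98 = 3.4640 × 10⁻⁵ s⁻².
N = √(3.4640 × 10⁻⁵) = 5.8856 × 10⁻³ rad s⁻¹ ≈ 5.89 × 10⁻³ rad s⁻¹.

5.89 × 10⁻³ rad s⁻¹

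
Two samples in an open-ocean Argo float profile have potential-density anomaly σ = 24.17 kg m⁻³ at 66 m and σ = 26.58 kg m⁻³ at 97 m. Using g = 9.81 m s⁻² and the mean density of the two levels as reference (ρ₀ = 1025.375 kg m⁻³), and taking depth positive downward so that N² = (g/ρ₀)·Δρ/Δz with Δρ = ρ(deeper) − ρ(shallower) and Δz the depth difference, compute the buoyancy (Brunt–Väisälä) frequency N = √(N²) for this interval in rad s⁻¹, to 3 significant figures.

Δρ = 1026.58 − 1024.17 = 2.41 kg m⁻³ over Δz = 97 − 66 = 31 m.
N² = (9.81/1025.375) × (2.41/31) = 7.4378 × 10⁻⁴ s⁻².
N = √(7.4378 × 10⁻⁴) = 0.027272 rad s⁻¹ ≈ 0.0273 rad s⁻¹.

0.0273 rad s⁻¹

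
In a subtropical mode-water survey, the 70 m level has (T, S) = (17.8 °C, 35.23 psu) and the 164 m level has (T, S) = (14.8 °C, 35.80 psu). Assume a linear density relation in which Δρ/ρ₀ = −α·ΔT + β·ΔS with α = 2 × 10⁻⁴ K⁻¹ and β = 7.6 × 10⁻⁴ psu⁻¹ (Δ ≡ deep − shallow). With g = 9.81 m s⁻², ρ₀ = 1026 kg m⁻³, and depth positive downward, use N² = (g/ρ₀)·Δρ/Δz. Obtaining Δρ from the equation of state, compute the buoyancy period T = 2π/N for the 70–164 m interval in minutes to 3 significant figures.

10.1 min

ΔT = -3.0 K, ΔS = +0.57 psu (deep − shallow).
Δρ/ρ₀ = −αΔT + βΔS = 6.00 × 10⁻⁴ + 4.332 × 10⁻⁴ = 1.0332 × 10⁻³, so Δρ ≈ 1.060 kg m⁻³.
N² = (g/ρ₀)·Δρ/Δz = g·(Δρ/ρ₀)/Δz = 9.81 × 1.0332 × 10⁻³ / 94 = 1.0783 × 10⁻⁴ s⁻².
N = √(1.0783 × 10⁻⁴) = 0.010384 rad s⁻¹ → T = 2π/N = 605.08 s = 10.085 min ≈ 10.1 min.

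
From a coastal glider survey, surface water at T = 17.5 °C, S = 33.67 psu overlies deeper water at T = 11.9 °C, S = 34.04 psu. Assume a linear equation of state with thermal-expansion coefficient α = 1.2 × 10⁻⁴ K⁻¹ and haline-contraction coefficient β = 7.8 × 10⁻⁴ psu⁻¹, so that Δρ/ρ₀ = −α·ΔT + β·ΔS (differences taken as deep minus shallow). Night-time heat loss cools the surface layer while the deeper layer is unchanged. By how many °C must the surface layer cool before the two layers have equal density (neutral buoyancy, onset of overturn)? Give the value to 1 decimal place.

Neutral buoyancy requires Δρ = 0, i.e. −α(T_deep − T_surf′) + β(S_deep − S_surf) = 0.
T_surf′ = T_deep − (β/α)·ΔS = 11.9 − (7.8 × 10⁻⁴/1.2 × 10⁻⁴)·(+0.37) = 9.495 °C.
Cooling required: 17.5 − (9.495) = 8.005 °C.

8.0 °C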